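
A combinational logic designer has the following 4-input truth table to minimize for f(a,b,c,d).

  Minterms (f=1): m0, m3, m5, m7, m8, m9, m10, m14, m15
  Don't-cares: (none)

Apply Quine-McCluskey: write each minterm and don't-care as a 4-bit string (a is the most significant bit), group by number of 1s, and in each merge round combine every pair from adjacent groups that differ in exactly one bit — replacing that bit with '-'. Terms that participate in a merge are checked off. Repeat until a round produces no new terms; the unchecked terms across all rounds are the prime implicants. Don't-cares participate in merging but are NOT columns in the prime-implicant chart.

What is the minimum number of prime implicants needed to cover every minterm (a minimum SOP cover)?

Round 0: 0000✓ 0011✓ 0101✓ 0111✓ 1000✓ 1001✓ 1010✓ 1110✓ 1111✓
Round 1: -000 -111 0-11 01-1 1-10 10-0 100- 111-
PIs = {-000, -111, 0-11, 01-1, 1-10, 10-0, 100-, 111-}
Coverage chart:
  m0: -000 ←essential
  m3: 0-11 ←essential
  m5: 01-1 ←essential
  m7: -111,0-11,01-1
  m8: -000,10-0,100-
  m9: 100- ←essential
  m10: 1-10,10-0
  m14: 1-10,111-
  m15: -111,111-
Essential: -000, 0-11, 01-1, 100-
Petrick residual → -111, 1-10
Min cover (6 terms): b'c'd' + bcd + a'cd + a'bd + acd' + ab'c'

6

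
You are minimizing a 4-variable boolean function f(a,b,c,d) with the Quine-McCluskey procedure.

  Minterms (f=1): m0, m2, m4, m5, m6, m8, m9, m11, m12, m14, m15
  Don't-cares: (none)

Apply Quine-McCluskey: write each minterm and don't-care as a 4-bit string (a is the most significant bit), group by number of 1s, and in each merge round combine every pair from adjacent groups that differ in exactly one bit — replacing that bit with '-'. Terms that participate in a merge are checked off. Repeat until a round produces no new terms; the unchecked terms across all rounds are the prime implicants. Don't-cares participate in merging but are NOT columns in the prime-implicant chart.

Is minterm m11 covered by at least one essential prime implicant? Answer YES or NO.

NO

[col 0] 0000*, 0010*, 0100*, 0101*, 0110*, 1000*, 1001*, 1011*, 1100*, 1110*, 1111*
[col 1] -000*, -100*, -110*, 0-00*, 0-10*, 00-0*, 01-0*, 010-, 1-00*, 1-11, 10-1, 100-, 11-0*, 111-
[col 2] --00, -1-0, 0--0
Prime implicants: --00, -1-0, 0--0, 010-, 1-11, 10-1, 100-, 111-
PI chart (minterm → PIs covering it):
  0 | --00,0--0
  2 | 0--0  (sole → essential)
  4 | --00,-1-0,0--0,010-
  5 | 010-  (sole → essential)
  6 | -1-0,0--0
  8 | --00,100-
  9 | 10-1,100-
  11 | 1-11,10-1
  12 | --00,-1-0
  14 | -1-0,111-
  15 | 1-11,111-
Essential prime implicants: 0--0, 010-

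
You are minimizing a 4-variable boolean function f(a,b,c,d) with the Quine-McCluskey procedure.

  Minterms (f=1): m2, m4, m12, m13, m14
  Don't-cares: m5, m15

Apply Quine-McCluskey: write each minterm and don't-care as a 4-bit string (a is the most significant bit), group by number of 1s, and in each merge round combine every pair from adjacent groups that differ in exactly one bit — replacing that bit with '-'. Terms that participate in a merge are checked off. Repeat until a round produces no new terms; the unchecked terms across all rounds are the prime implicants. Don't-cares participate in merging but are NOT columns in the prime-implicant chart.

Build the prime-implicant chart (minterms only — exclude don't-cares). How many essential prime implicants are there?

3

size-2^0 implicants → 0010  0100(✓)  0101(✓)  1100(✓)  1101(✓)  1110(✓)  1111(✓)
size-2^1 implicants → -100(✓)  -101(✓)  010-(✓)  11-0(✓)  11-1(✓)  110-(✓)  111-(✓)
size-2^2 implicants → -10-  11--
Unchecked terms (primes): -10-, 0010, 11--
Minterm coverage:
  m2 ⊆ 0010 [E]
  m4 ⊆ -10- [E]
  m12 ⊆ -10-,11--
  m13 ⊆ -10-,11--
  m14 ⊆ 11-- [E]
E = {-10-, 0010, 11--}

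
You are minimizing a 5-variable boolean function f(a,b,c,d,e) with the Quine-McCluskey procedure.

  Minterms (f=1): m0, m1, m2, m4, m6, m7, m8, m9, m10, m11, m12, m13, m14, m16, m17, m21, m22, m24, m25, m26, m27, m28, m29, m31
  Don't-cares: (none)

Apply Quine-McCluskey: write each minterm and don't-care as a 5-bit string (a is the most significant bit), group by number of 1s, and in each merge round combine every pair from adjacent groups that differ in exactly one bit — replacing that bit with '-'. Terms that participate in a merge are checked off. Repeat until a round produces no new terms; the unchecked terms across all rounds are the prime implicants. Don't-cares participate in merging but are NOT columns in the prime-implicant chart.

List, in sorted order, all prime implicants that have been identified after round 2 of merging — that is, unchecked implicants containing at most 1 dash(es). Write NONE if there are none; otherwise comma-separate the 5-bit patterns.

Round 0: 00000✓ 00001✓ 00010✓ 00100✓ 00110✓ 00111✓ 01000✓ 01001✓ 01010✓ 01011✓ 01100✓ 01101✓ 01110✓ 10000✓ 10001✓ 10101✓ 10110✓ 11000✓ 11001✓ 11010✓ 11011✓ 11100✓ 11101✓ 11111✓
Round 1: -0000✓ -0001✓ -0110 -1000✓ -1001✓ -1010✓ -1011✓ -1100✓ -1101✓ 0-000✓ 0-001✓ 0-010✓ 0-100✓ 0-110✓ 00-00✓ 00-10✓ 000-0✓ 0000-✓ 001-0✓ 0011- 01-00✓ 01-01✓ 01-10✓ 010-0✓ 010-1✓ 0100-✓ 0101-✓ 011-0✓ 0110-✓ 1-000✓ 1-001✓ 1-101✓ 10-01✓ 1000-✓ 11-00✓ 11-01✓ 11-11✓ 110-0✓ 110-1✓ 1100-✓ 1101-✓ 111-1✓ 1110-✓
Round 2: --000✓ --001✓ -000-✓ -1-00✓ -1-01✓ -10-0✓ -10-1✓ -100-✓ -101-✓ -110-✓ 0--00✓ 0--10✓ 0-0-0✓ 0-00-✓ 0-1-0✓ 00--0✓ 01--0✓ 01-0-✓ 010--✓ 1--01 1-00-✓ 11--1 11-0-✓ 110--✓
Round 3: --00- -1-0- -10-- 0---0
PIs = {--00-, -0110, -1-0-, -10--, 0---0, 0011-, 1--01, 11--1}

-0110, 0011-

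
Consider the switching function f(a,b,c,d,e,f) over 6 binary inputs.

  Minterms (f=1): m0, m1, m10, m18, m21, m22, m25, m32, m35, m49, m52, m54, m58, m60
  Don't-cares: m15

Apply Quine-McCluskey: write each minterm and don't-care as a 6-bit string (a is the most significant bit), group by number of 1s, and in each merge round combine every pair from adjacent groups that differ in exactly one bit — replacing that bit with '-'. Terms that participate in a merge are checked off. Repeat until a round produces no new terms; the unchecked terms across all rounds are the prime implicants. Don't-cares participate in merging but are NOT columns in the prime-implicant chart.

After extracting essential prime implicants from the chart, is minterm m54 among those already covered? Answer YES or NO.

NO

[col 0] 000000*, 000001*, 001010, 001111, 010010*, 010101, 010110*, 011001, 100000*, 100011, 110001, 110100*, 110110*, 111010, 111100*
[col 1] -00000, -10110, 00000-, 010-10, 11-100, 1101-0
Prime implicants: -00000, -10110, 00000-, 001010, 001111, 010-10, 010101, 011001, 100011, 11-100, 110001, 1101-0, 111010
PI chart (minterm → PIs covering it):
  0 | -00000,00000-
  1 | 00000-  (sole → essential)
  10 | 001010  (sole → essential)
  18 | 010-10  (sole → essential)
  21 | 010101  (sole → essential)
  22 | -10110,010-10
  25 | 011001  (sole → essential)
  32 | -00000  (sole → essential)
  35 | 100011  (sole → essential)
  49 | 110001  (sole → essential)
  52 | 11-100,1101-0
  54 | -10110,1101-0
  58 | 111010  (sole → essential)
  60 | 11-100  (sole → essential)
Essential prime implicants: -00000, 00000-, 001010, 010-10, 010101, 011001, 100011, 11-100, 110001, 111010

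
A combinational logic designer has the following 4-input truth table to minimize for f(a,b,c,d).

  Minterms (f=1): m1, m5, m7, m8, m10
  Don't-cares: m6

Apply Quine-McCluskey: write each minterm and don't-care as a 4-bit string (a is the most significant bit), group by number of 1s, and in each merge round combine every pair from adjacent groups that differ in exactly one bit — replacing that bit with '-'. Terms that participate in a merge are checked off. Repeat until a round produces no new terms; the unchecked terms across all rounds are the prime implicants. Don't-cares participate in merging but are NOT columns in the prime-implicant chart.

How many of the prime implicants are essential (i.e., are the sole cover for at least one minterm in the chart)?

2

[col 0] 0001*, 0101*, 0110*, 0111*, 1000*, 1010*
[col 1] 0-01, 01-1, 011-, 10-0
Prime implicants: 0-01, 01-1, 011-, 10-0
PI chart (minterm → PIs covering it):
  1 | 0-01  (sole → essential)
  5 | 0-01,01-1
  7 | 01-1,011-
  8 | 10-0  (sole → essential)
  10 | 10-0  (sole → essential)
Essential prime implicants: 0-01, 10-0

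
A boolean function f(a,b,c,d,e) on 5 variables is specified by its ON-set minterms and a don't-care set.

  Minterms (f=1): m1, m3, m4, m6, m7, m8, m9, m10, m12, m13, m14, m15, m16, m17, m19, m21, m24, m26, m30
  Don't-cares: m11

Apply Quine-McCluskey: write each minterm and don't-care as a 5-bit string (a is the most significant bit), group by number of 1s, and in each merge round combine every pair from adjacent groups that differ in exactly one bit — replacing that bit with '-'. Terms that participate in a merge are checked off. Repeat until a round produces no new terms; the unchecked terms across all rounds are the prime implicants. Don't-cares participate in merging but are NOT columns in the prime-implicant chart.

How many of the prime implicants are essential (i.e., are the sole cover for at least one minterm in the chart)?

Round 0: 00001✓ 00011✓ 00100✓ 00110✓ 00111✓ 01000✓ 01001✓ 01010✓ 01011✓ 01100✓ 01101✓ 01110✓ 01111✓ 10000✓ 10001✓ 10011✓ 10101✓ 11000✓ 11010✓ 11110✓
Round 1: -0001✓ -0011✓ -1000✓ -1010✓ -1110✓ 0-001✓ 0-011✓ 0-100✓ 0-110✓ 0-111✓ 00-11✓ 000-1✓ 001-0✓ 0011-✓ 01-00✓ 01-01✓ 01-10✓ 01-11✓ 010-0✓ 010-1✓ 0100-✓ 0101-✓ 011-0✓ 011-1✓ 0110-✓ 0111-✓ 1-000 10-01 100-1✓ 1000- 11-10✓ 110-0✓
Round 2: -00-1 -1-10 -10-0 0--11 0-0-1 0-1-0 0-11- 01--0✓ 01--1✓ 01-0-✓ 01-1-✓ 010--✓ 011--✓
Round 3: 01---
PIs = {-00-1, -1-10, -10-0, 0--11, 0-0-1, 0-1-0, 0-11-, 01---, 1-000, 10-01, 1000-}
Coverage chart:
  m1: -00-1,0-0-1
  m3: -00-1,0--11,0-0-1
  m4: 0-1-0 ←essential
  m6: 0-1-0,0-11-
  m7: 0--11,0-11-
  m8: -10-0,01---
  m9: 0-0-1,01---
  m10: -1-10,-10-0,01---
  m12: 0-1-0,01---
  m13: 01--- ←essential
  m14: -1-10,0-1-0,0-11-,01---
  m15: 0--11,0-11-,01---
  m16: 1-000,1000-
  m17: -00-1,10-01,1000-
  m19: -00-1 ←essential
  m21: 10-01 ←essential
  m24: -10-0,1-000
  m26: -1-10,-10-0
  m30: -1-10 ←essential
Essential: -00-1, -1-10, 0-1-0, 01---, 10-01

5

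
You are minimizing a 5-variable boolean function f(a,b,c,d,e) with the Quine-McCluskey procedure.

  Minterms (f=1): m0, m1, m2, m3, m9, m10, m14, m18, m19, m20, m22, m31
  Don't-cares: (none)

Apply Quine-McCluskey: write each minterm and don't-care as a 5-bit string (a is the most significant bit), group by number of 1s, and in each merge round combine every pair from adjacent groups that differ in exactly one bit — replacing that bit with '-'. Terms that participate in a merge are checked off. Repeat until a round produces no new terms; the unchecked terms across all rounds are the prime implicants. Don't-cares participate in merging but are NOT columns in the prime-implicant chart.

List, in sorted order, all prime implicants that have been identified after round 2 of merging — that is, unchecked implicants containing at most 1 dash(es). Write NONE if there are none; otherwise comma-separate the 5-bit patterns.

0-001, 0-010, 01-10, 10-10, 101-0, 11111

[col 0] 00000*, 00001*, 00010*, 00011*, 01001*, 01010*, 01110*, 10010*, 10011*, 10100*, 10110*, 11111
[col 1] -0010*, -0011*, 0-001, 0-010, 000-0*, 000-1*, 0000-*, 0001-*, 01-10, 10-10, 1001-*, 101-0
[col 2] -001-, 000--
Prime implicants: -001-, 0-001, 0-010, 000--, 01-10, 10-10, 101-0, 11111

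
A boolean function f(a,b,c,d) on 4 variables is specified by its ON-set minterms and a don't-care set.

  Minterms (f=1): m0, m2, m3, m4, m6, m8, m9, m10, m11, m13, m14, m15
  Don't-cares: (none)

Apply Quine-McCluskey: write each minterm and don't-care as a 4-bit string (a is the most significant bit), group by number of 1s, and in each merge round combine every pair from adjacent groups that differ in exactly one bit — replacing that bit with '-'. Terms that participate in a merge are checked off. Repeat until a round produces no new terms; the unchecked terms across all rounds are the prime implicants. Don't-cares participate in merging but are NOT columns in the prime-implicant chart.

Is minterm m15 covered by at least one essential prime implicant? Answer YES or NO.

Round 0: 0000✓ 0010✓ 0011✓ 0100✓ 0110✓ 1000✓ 1001✓ 1010✓ 1011✓ 1101✓ 1110✓ 1111✓
Round 1: -000✓ -010✓ -011✓ -110✓ 0-00✓ 0-10✓ 00-0✓ 001-✓ 01-0✓ 1-01✓ 1-10✓ 1-11✓ 10-0✓ 10-1✓ 100-✓ 101-✓ 11-1✓ 111-✓
Round 2: --10 -0-0 -01- 0--0 1--1 1-1- 10--
PIs = {--10, -0-0, -01-, 0--0, 1--1, 1-1-, 10--}
Coverage chart:
  m0: -0-0,0--0
  m2: --10,-0-0,-01-,0--0
  m3: -01- ←essential
  m4: 0--0 ←essential
  m6: --10,0--0
  m8: -0-0,10--
  m9: 1--1,10--
  m10: --10,-0-0,-01-,1-1-,10--
  m11: -01-,1--1,1-1-,10--
  m13: 1--1 ←essential
  m14: --10,1-1-
  m15: 1--1,1-1-
Essential: -01-, 0--0, 1--1

YES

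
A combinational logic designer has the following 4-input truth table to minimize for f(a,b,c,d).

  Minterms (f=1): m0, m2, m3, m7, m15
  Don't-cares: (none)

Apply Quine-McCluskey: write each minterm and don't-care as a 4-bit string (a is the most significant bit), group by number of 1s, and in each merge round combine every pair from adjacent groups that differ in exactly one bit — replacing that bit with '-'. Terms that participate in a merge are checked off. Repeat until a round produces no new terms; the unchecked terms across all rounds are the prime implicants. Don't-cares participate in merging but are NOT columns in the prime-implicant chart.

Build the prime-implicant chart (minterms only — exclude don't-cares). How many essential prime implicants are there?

2

Round 0: 0000✓ 0010✓ 0011✓ 0111✓ 1111✓
Round 1: -111 0-11 00-0 001-
PIs = {-111, 0-11, 00-0, 001-}
Coverage chart:
  m0: 00-0 ←essential
  m2: 00-0,001-
  m3: 0-11,001-
  m7: -111,0-11
  m15: -111 ←essential
Essential: -111, 00-0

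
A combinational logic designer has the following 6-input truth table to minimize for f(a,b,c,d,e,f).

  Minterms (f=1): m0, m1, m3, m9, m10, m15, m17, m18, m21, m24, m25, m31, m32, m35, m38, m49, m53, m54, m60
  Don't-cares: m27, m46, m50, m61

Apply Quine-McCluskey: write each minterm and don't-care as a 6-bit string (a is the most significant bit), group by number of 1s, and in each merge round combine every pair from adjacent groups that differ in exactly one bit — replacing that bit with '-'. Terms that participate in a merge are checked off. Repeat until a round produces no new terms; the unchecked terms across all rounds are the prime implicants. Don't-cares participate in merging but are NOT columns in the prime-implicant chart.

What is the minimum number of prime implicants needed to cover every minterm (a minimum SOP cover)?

Round 0: 000000✓ 000001✓ 000011✓ 001001✓ 001010 001111✓ 010001✓ 010010✓ 010101✓ 011000✓ 011001✓ 011011✓ 011111✓ 100000✓ 100011✓ 100110✓ 101110✓ 110001✓ 110010✓ 110101✓ 110110✓ 111100✓ 111101✓
Round 1: -00000 -00011 -10001✓ -10010 -10101✓ 0-0001✓ 0-1001✓ 0-1111 00-001✓ 0000-1 00000- 01-001✓ 010-01✓ 011-11 0110-1 01100- 1-0110 10-110 11-101 110-01✓ 110-10 11110-
Round 2: -10-01 0--001
PIs = {-00000, -00011, -10-01, -10010, 0--001, 0-1111, 0000-1, 00000-, 001010, 011-11, 0110-1, 01100-, 1-0110, 10-110, 11-101, 110-10, 11110-}
Coverage chart:
  m0: -00000,00000-
  m1: 0--001,0000-1,00000-
  m3: -00011,0000-1
  m9: 0--001 ←essential
  m10: 001010 ←essential
  m15: 0-1111 ←essential
  m17: -10-01,0--001
  m18: -10010 ←essential
  m21: -10-01 ←essential
  m24: 01100- ←essential
  m25: 0--001,0110-1,01100-
  m31: 0-1111,011-11
  m32: -00000 ←essential
  m35: -00011 ←essential
  m38: 1-0110,10-110
  m49: -10-01 ←essential
  m53: -10-01,11-101
  m54: 1-0110,110-10
  m60: 11110- ←essential
Essential: -00000, -00011, -10-01, -10010, 0--001, 0-1111, 001010, 01100-, 11110-
Petrick residual → 1-0110
Min cover (10 terms): b'c'd'e'f' + b'c'd'ef + bc'e'f + bc'd'ef' + a'd'e'f + a'cdef + a'b'cd'ef' + a'bcd'e' + ac'def' + abcde'

10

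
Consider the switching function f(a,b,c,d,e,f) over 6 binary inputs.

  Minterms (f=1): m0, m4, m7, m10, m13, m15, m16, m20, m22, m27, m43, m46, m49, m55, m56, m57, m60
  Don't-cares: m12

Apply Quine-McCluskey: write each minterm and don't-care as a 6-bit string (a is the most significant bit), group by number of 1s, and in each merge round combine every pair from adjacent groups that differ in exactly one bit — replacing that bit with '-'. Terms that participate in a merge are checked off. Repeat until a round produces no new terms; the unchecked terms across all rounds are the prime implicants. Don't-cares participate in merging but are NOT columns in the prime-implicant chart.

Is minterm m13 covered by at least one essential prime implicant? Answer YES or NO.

NO

size-2^0 implicants → 000000(✓)  000100(✓)  000111(✓)  001010  001100(✓)  001101(✓)  001111(✓)  010000(✓)  010100(✓)  010110(✓)  011011  101011  101110  110001(✓)  110111  111000(✓)  111001(✓)  111100(✓)
size-2^1 implicants → 0-0000(✓)  0-0100(✓)  00-100  00-111  000-00(✓)  0011-1  00110-  010-00(✓)  0101-0  11-001  111-00  11100-
size-2^2 implicants → 0-0-00
Unchecked terms (primes): 0-0-00, 00-100, 00-111, 001010, 0011-1, 00110-, 0101-0, 011011, 101011, 101110, 11-001, 110111, 111-00, 11100-
Minterm coverage:
  m0 ⊆ 0-0-00 [E]
  m4 ⊆ 0-0-00,00-100
  m7 ⊆ 00-111 [E]
  m10 ⊆ 001010 [E]
  m13 ⊆ 0011-1,00110-
  m15 ⊆ 00-111,0011-1
  m16 ⊆ 0-0-00 [E]
  m20 ⊆ 0-0-00,0101-0
  m22 ⊆ 0101-0 [E]
  m27 ⊆ 011011 [E]
  m43 ⊆ 101011 [E]
  m46 ⊆ 101110 [E]
  m49 ⊆ 11-001 [E]
  m55 ⊆ 110111 [E]
  m56 ⊆ 111-00,11100-
  m57 ⊆ 11-001,11100-
  m60 ⊆ 111-00 [E]
E = {0-0-00, 00-111, 001010, 0101-0, 011011, 101011, 101110, 11-001, 110111, 111-00}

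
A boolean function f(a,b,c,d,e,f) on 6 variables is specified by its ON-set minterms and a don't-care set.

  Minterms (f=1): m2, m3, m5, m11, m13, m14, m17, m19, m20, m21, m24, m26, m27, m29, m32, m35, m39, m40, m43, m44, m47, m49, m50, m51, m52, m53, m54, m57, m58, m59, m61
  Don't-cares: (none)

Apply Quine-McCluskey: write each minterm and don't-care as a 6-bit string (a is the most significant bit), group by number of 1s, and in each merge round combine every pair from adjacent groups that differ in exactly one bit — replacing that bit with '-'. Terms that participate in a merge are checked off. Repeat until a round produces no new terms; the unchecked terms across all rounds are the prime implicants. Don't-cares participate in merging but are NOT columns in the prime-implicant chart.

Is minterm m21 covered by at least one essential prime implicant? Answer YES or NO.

YES

[col 0] 000010*, 000011*, 000101*, 001011*, 001101*, 001110, 010001*, 010011*, 010100*, 010101*, 011000*, 011010*, 011011*, 011101*, 100000*, 100011*, 100111*, 101000*, 101011*, 101100*, 101111*, 110001*, 110010*, 110011*, 110100*, 110101*, 110110*, 111001*, 111010*, 111011*, 111101*
[col 1] -00011*, -01011*, -10001*, -10011*, -10100*, -10101*, -11010*, -11011*, -11101*, 0-0011*, 0-0101*, 0-1011*, 0-1101*, 00-011*, 00-101*, 00001-, 01-011*, 01-101*, 010-01*, 0100-1*, 01010-*, 0110-0, 01101-*, 1-0011*, 1-1011*, 10-000, 10-011*, 10-111*, 100-11*, 101-00, 101-11*, 11-001*, 11-010*, 11-011*, 11-101*, 110-01*, 110-10, 1100-1*, 11001-*, 1101-0, 11010-*, 111-01*, 1110-1*, 11101-*
[col 2] --0011*, --1011*, -0-011*, -1-011*, -1-101, -10-01, -100-1, -1010-, -1101-, 0--011*, 0--101, 1--011*, 10--11, 11--01, 11-0-1, 11-01-
[col 3] ---011
Prime implicants: ---011, -1-101, -10-01, -100-1, -1010-, -1101-, 0--101, 00001-, 001110, 0110-0, 10--11, 10-000, 101-00, 11--01, 11-0-1, 11-01-, 110-10, 1101-0
PI chart (minterm → PIs covering it):
  2 | 00001-  (sole → essential)
  3 | ---011,00001-
  5 | 0--101  (sole → essential)
  11 | ---011  (sole → essential)
  13 | 0--101  (sole → essential)
  14 | 001110  (sole → essential)
  17 | -10-01,-100-1
  19 | ---011,-100-1
  20 | -1010-  (sole → essential)
  21 | -1-101,-10-01,-1010-,0--101
  24 | 0110-0  (sole → essential)
  26 | -1101-,0110-0
  27 | ---011,-1101-
  29 | -1-101,0--101
  32 | 10-000  (sole → essential)
  35 | ---011,10--11
  39 | 10--11  (sole → essential)
  40 | 10-000,101-00
  43 | ---011,10--11
  44 | 101-00  (sole → essential)
  47 | 10--11  (sole → essential)
  49 | -10-01,-100-1,11--01,11-0-1
  50 | 11-01-,110-10
  51 | ---011,-100-1,11-0-1,11-01-
  52 | -1010-,1101-0
  53 | -1-101,-10-01,-1010-,11--01
  54 | 110-10,1101-0
  57 | 11--01,11-0-1
  58 | -1101-,11-01-
  59 | ---011,-1101-,11-0-1,11-01-
  61 | -1-101,11--01
Essential prime implicants: ---011, -1010-, 0--101, 00001-, 001110, 0110-0, 10--11, 10-000, 101-00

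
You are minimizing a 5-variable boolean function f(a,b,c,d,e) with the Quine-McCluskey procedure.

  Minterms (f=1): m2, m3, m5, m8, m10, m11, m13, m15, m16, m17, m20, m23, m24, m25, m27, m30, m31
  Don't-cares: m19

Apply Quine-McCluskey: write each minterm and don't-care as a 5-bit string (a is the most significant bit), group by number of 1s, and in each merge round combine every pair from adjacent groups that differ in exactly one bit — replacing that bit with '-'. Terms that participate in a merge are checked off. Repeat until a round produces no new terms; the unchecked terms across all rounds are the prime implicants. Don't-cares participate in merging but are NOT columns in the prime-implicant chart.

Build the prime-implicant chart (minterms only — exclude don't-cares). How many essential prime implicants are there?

size-2^0 implicants → 00010(✓)  00011(✓)  00101(✓)  01000(✓)  01010(✓)  01011(✓)  01101(✓)  01111(✓)  10000(✓)  10001(✓)  10011(✓)  10100(✓)  10111(✓)  11000(✓)  11001(✓)  11011(✓)  11110(✓)  11111(✓)
size-2^1 implicants → -0011(✓)  -1000  -1011(✓)  -1111(✓)  0-010(✓)  0-011(✓)  0-101  0001-(✓)  01-11(✓)  010-0  0101-(✓)  011-1  1-000(✓)  1-001(✓)  1-011(✓)  1-111(✓)  10-00  10-11(✓)  100-1(✓)  1000-(✓)  11-11(✓)  110-1(✓)  1100-(✓)  1111-
size-2^2 implicants → --011  -1-11  0-01-  1--11  1-0-1  1-00-
Unchecked terms (primes): --011, -1-11, -1000, 0-01-, 0-101, 010-0, 011-1, 1--11, 1-0-1, 1-00-, 10-00, 1111-
Minterm coverage:
  m2 ⊆ 0-01- [E]
  m3 ⊆ --011,0-01-
  m5 ⊆ 0-101 [E]
  m8 ⊆ -1000,010-0
  m10 ⊆ 0-01-,010-0
  m11 ⊆ --011,-1-11,0-01-
  m13 ⊆ 0-101,011-1
  m15 ⊆ -1-11,011-1
  m16 ⊆ 1-00-,10-00
  m17 ⊆ 1-0-1,1-00-
  m20 ⊆ 10-00 [E]
  m23 ⊆ 1--11 [E]
  m24 ⊆ -1000,1-00-
  m25 ⊆ 1-0-1,1-00-
  m27 ⊆ --011,-1-11,1--11,1-0-1
  m30 ⊆ 1111- [E]
  m31 ⊆ -1-11,1--11,1111-
E = {0-01-, 0-101, 1--11, 10-00, 1111-}

5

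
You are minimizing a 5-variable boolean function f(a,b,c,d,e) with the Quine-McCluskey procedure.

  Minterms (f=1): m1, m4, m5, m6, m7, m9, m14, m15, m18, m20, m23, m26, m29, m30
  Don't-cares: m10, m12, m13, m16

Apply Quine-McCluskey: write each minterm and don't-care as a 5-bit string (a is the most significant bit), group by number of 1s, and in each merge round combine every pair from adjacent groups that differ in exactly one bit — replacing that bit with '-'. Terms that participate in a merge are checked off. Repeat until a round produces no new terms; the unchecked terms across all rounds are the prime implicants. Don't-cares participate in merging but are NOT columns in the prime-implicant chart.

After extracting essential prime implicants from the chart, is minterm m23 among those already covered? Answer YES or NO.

YES

Round 0: 00001✓ 00100✓ 00101✓ 00110✓ 00111✓ 01001✓ 01010✓ 01100✓ 01101✓ 01110✓ 01111✓ 10000✓ 10010✓ 10100✓ 10111✓ 11010✓ 11101✓ 11110✓
Round 1: -0100 -0111 -1010✓ -1101 -1110✓ 0-001✓ 0-100✓ 0-101✓ 0-110✓ 0-111✓ 00-01✓ 001-0✓ 001-1✓ 0010-✓ 0011-✓ 01-01✓ 01-10✓ 011-0✓ 011-1✓ 0110-✓ 0111-✓ 1-010 10-00 100-0 11-10✓
Round 2: -1-10 0--01 0-1-0✓ 0-1-1✓ 0-10-✓ 0-11-✓ 001--✓ 011--✓
Round 3: 0-1--
PIs = {-0100, -0111, -1-10, -1101, 0--01, 0-1--, 1-010, 10-00, 100-0}
Coverage chart:
  m1: 0--01 ←essential
  m4: -0100,0-1--
  m5: 0--01,0-1--
  m6: 0-1-- ←essential
  m7: -0111,0-1--
  m9: 0--01 ←essential
  m14: -1-10,0-1--
  m15: 0-1-- ←essential
  m18: 1-010,100-0
  m20: -0100,10-00
  m23: -0111 ←essential
  m26: -1-10,1-010
  m29: -1101 ←essential
  m30: -1-10 ←essential
Essential: -0111, -1-10, -1101, 0--01, 0-1--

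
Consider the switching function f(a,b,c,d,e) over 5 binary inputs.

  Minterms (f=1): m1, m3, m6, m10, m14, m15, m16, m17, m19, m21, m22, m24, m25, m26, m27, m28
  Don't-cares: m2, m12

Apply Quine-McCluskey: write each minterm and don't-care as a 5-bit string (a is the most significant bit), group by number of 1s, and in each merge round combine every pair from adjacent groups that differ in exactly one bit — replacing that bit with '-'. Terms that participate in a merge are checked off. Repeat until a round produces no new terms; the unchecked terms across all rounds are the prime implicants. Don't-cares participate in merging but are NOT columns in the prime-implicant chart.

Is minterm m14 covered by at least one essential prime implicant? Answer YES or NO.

YES

size-2^0 implicants → 00001(✓)  00010(✓)  00011(✓)  00110(✓)  01010(✓)  01100(✓)  01110(✓)  01111(✓)  10000(✓)  10001(✓)  10011(✓)  10101(✓)  10110(✓)  11000(✓)  11001(✓)  11010(✓)  11011(✓)  11100(✓)
size-2^1 implicants → -0001(✓)  -0011(✓)  -0110  -1010  -1100  0-010(✓)  0-110(✓)  00-10(✓)  000-1(✓)  0001-  01-10(✓)  011-0  0111-  1-000(✓)  1-001(✓)  1-011(✓)  10-01  100-1(✓)  1000-(✓)  11-00  110-0(✓)  110-1(✓)  1100-(✓)  1101-(✓)
size-2^2 implicants → -00-1  0--10  1-0-1  1-00-  110--
Unchecked terms (primes): -00-1, -0110, -1010, -1100, 0--10, 0001-, 011-0, 0111-, 1-0-1, 1-00-, 10-01, 11-00, 110--
Minterm coverage:
  m1 ⊆ -00-1 [E]
  m3 ⊆ -00-1,0001-
  m6 ⊆ -0110,0--10
  m10 ⊆ -1010,0--10
  m14 ⊆ 0--10,011-0,0111-
  m15 ⊆ 0111- [E]
  m16 ⊆ 1-00- [E]
  m17 ⊆ -00-1,1-0-1,1-00-,10-01
  m19 ⊆ -00-1,1-0-1
  m21 ⊆ 10-01 [E]
  m22 ⊆ -0110 [E]
  m24 ⊆ 1-00-,11-00,110--
  m25 ⊆ 1-0-1,1-00-,110--
  m26 ⊆ -1010,110--
  m27 ⊆ 1-0-1,110--
  m28 ⊆ -1100,11-00
E = {-00-1, -0110, 0111-, 1-00-, 10-01}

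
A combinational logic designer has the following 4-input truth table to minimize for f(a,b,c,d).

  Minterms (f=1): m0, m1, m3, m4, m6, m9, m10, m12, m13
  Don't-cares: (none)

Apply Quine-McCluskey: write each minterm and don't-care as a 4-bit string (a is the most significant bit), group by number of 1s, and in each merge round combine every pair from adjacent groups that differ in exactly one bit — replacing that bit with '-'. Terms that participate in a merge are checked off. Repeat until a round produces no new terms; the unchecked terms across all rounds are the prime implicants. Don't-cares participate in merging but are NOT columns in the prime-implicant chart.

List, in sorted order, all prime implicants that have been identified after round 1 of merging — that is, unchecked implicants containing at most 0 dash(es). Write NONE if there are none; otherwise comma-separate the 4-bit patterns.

Round 0: 0000✓ 0001✓ 0011✓ 0100✓ 0110✓ 1001✓ 1010 1100✓ 1101✓
Round 1: -001 -100 0-00 00-1 000- 01-0 1-01 110-
PIs = {-001, -100, 0-00, 00-1, 000-, 01-0, 1-01, 1010, 110-}

1010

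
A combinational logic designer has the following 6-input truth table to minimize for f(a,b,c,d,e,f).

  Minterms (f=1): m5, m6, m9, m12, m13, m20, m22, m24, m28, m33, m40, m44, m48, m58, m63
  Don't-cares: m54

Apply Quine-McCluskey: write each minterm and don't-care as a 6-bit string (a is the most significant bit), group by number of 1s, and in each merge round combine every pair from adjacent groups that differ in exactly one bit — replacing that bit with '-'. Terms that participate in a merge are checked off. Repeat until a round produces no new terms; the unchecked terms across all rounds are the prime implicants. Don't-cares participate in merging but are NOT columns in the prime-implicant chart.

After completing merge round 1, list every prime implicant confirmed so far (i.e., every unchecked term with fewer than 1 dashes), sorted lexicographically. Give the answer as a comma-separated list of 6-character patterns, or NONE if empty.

Round 0: 000101✓ 000110✓ 001001✓ 001100✓ 001101✓ 010100✓ 010110✓ 011000✓ 011100✓ 100001 101000✓ 101100✓ 110000 110110✓ 111010 111111
Round 1: -01100 -10110 0-0110 0-1100 00-101 001-01 00110- 01-100 0101-0 011-00 101-00
PIs = {-01100, -10110, 0-0110, 0-1100, 00-101, 001-01, 00110-, 01-100, 0101-0, 011-00, 100001, 101-00, 110000, 111010, 111111}

100001, 110000, 111010, 111111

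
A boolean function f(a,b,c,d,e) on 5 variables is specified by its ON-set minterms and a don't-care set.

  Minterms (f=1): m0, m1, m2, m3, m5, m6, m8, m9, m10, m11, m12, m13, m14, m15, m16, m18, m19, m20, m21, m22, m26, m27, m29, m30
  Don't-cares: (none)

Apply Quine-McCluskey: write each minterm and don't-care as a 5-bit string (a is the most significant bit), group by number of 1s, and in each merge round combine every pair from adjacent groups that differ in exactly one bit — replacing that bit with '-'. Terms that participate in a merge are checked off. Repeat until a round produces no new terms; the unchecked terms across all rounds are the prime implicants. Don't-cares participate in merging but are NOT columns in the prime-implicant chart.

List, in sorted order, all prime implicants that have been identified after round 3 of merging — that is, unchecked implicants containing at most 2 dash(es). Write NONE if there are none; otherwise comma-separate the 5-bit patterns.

--101, -00-0, 0--01, 10--0, 1010-

Round 0: 00000✓ 00001✓ 00010✓ 00011✓ 00101✓ 00110✓ 01000✓ 01001✓ 01010✓ 01011✓ 01100✓ 01101✓ 01110✓ 01111✓ 10000✓ 10010✓ 10011✓ 10100✓ 10101✓ 10110✓ 11010✓ 11011✓ 11101✓ 11110✓
Round 1: -0000✓ -0010✓ -0011✓ -0101✓ -0110✓ -1010✓ -1011✓ -1101✓ -1110✓ 0-000✓ 0-001✓ 0-010✓ 0-011✓ 0-101✓ 0-110✓ 00-01✓ 00-10✓ 000-0✓ 000-1✓ 0000-✓ 0001-✓ 01-00✓ 01-01✓ 01-10✓ 01-11✓ 010-0✓ 010-1✓ 0100-✓ 0101-✓ 011-0✓ 011-1✓ 0110-✓ 0111-✓ 1-010✓ 1-011✓ 1-101✓ 1-110✓ 10-00✓ 10-10✓ 100-0✓ 1001-✓ 101-0✓ 1010- 11-10✓ 1101-✓
Round 2: --010✓ --011✓ --101 --110✓ -0-10✓ -00-0 -001-✓ -1-10✓ -101-✓ 0--01 0--10✓ 0-0-0✓ 0-0-1✓ 0-00-✓ 0-01-✓ 000--✓ 01--0✓ 01--1✓ 01-0-✓ 01-1-✓ 010--✓ 011--✓ 1--10✓ 1-01-✓ 10--0
Round 3: ---10 --01- 0-0-- 01---
PIs = {---10, --01-, --101, -00-0, 0--01, 0-0--, 01---, 10--0, 1010-}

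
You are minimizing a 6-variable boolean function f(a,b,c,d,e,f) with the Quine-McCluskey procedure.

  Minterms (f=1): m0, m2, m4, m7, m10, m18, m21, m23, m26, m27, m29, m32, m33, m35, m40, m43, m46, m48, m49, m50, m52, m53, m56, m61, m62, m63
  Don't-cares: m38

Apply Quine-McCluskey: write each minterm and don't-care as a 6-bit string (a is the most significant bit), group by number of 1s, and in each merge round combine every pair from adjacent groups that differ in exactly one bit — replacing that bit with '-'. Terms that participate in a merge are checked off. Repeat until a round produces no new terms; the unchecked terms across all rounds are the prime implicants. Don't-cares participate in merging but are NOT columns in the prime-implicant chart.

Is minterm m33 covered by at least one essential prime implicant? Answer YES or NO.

size-2^0 implicants → 000000(✓)  000010(✓)  000100(✓)  000111(✓)  001010(✓)  010010(✓)  010101(✓)  010111(✓)  011010(✓)  011011(✓)  011101(✓)  100000(✓)  100001(✓)  100011(✓)  100110(✓)  101000(✓)  101011(✓)  101110(✓)  110000(✓)  110001(✓)  110010(✓)  110100(✓)  110101(✓)  111000(✓)  111101(✓)  111110(✓)  111111(✓)
size-2^1 implicants → -00000  -10010  -10101(✓)  -11101(✓)  0-0010(✓)  0-0111  0-1010(✓)  00-010(✓)  000-00  0000-0  01-010(✓)  01-101(✓)  0101-1  01101-  1-0000(✓)  1-0001(✓)  1-1000(✓)  1-1110  10-000(✓)  10-011  10-110  1000-1  10000-(✓)  11-000(✓)  11-101(✓)  110-00(✓)  110-01(✓)  1100-0  11000-(✓)  11010-(✓)  1111-1  11111-
size-2^2 implicants → -1-101  0--010  1--000  1-000-  110-0-
Unchecked terms (primes): -00000, -1-101, -10010, 0--010, 0-0111, 000-00, 0000-0, 0101-1, 01101-, 1--000, 1-000-, 1-1110, 10-011, 10-110, 1000-1, 110-0-, 1100-0, 1111-1, 11111-
Minterm coverage:
  m0 ⊆ -00000,000-00,0000-0
  m2 ⊆ 0--010,0000-0
  m4 ⊆ 000-00 [E]
  m7 ⊆ 0-0111 [E]
  m10 ⊆ 0--010 [E]
  m18 ⊆ -10010,0--010
  m21 ⊆ -1-101,0101-1
  m23 ⊆ 0-0111,0101-1
  m26 ⊆ 0--010,01101-
  m27 ⊆ 01101- [E]
  m29 ⊆ -1-101 [E]
  m32 ⊆ -00000,1--000,1-000-
  m33 ⊆ 1-000-,1000-1
  m35 ⊆ 10-011,1000-1
  m40 ⊆ 1--000 [E]
  m43 ⊆ 10-011 [E]
  m46 ⊆ 1-1110,10-110
  m48 ⊆ 1--000,1-000-,110-0-,1100-0
  m49 ⊆ 1-000-,110-0-
  m50 ⊆ -10010,1100-0
  m52 ⊆ 110-0- [E]
  m53 ⊆ -1-101,110-0-
  m56 ⊆ 1--000 [E]
  m61 ⊆ -1-101,1111-1
  m62 ⊆ 1-1110,11111-
  m63 ⊆ 1111-1,11111-
E = {-1-101, 0--010, 0-0111, 000-00, 01101-, 1--000, 10-011, 110-0-}

NO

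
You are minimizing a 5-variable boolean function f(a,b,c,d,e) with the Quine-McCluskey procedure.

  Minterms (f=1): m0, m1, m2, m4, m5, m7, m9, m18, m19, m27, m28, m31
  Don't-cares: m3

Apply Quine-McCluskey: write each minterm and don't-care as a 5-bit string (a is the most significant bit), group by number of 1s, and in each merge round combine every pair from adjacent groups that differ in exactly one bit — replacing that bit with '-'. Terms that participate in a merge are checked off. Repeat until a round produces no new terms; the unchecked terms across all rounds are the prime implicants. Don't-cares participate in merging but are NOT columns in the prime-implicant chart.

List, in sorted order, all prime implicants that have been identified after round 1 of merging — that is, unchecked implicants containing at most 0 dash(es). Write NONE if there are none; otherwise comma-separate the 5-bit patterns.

11100

[col 0] 00000*, 00001*, 00010*, 00011*, 00100*, 00101*, 00111*, 01001*, 10010*, 10011*, 11011*, 11100, 11111*
[col 1] -0010*, -0011*, 0-001, 00-00*, 00-01*, 00-11*, 000-0*, 000-1*, 0000-*, 0001-*, 001-1*, 0010-*, 1-011, 1001-*, 11-11
[col 2] -001-, 00--1, 00-0-, 000--
Prime implicants: -001-, 0-001, 00--1, 00-0-, 000--, 1-011, 11-11, 11100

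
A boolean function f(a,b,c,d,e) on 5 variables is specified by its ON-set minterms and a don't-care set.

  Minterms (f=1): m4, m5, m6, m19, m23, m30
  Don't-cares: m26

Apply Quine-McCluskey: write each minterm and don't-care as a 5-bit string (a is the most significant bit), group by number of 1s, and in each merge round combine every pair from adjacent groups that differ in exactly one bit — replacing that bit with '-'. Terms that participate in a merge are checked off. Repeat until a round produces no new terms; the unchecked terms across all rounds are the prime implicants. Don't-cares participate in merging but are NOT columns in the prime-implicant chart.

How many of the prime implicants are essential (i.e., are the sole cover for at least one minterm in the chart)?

4

size-2^0 implicants → 00100(✓)  00101(✓)  00110(✓)  10011(✓)  10111(✓)  11010(✓)  11110(✓)
size-2^1 implicants → 001-0  0010-  10-11  11-10
Unchecked terms (primes): 001-0, 0010-, 10-11, 11-10
Minterm coverage:
  m4 ⊆ 001-0,0010-
  m5 ⊆ 0010- [E]
  m6 ⊆ 001-0 [E]
  m19 ⊆ 10-11 [E]
  m23 ⊆ 10-11 [E]
  m30 ⊆ 11-10 [E]
E = {001-0, 0010-, 10-11, 11-10}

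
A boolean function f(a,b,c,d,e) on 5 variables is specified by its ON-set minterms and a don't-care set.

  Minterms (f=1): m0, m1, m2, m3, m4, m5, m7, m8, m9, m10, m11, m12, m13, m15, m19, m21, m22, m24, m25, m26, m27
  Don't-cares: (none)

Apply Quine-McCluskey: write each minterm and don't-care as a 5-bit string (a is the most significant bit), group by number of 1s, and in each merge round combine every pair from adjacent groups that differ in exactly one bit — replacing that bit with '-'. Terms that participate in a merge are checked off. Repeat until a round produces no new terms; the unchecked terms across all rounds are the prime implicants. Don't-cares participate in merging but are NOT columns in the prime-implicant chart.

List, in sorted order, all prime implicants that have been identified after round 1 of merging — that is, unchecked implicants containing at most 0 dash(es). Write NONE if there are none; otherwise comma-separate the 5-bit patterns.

10110

[col 0] 00000*, 00001*, 00010*, 00011*, 00100*, 00101*, 00111*, 01000*, 01001*, 01010*, 01011*, 01100*, 01101*, 01111*, 10011*, 10101*, 10110, 11000*, 11001*, 11010*, 11011*
[col 1] -0011*, -0101, -1000*, -1001*, -1010*, -1011*, 0-000*, 0-001*, 0-010*, 0-011*, 0-100*, 0-101*, 0-111*, 00-00*, 00-01*, 00-11*, 000-0*, 000-1*, 0000-*, 0001-*, 001-1*, 0010-*, 01-00*, 01-01*, 01-11*, 010-0*, 010-1*, 0100-*, 0101-*, 011-1*, 0110-*, 1-011*, 110-0*, 110-1*, 1100-*, 1101-*
[col 2] --011, -10-0*, -10-1*, -100-*, -101-*, 0--00*, 0--01*, 0--11*, 0-0-0*, 0-0-1*, 0-00-*, 0-01-*, 0-1-1*, 0-10-*, 00--1*, 00-0-*, 000--*, 01--1*, 01-0-*, 010--*, 110--*
[col 3] -10--, 0---1, 0--0-, 0-0--
Prime implicants: --011, -0101, -10--, 0---1, 0--0-, 0-0--, 10110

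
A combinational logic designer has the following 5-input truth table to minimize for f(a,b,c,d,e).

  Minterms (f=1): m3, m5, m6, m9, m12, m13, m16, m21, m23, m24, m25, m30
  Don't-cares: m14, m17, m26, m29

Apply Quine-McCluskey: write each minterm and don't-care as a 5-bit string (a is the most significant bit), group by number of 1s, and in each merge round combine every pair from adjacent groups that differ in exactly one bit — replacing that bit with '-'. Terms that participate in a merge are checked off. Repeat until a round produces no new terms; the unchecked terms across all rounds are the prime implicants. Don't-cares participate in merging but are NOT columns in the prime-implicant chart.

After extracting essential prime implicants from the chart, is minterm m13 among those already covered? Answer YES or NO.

[col 0] 00011, 00101*, 00110*, 01001*, 01100*, 01101*, 01110*, 10000*, 10001*, 10101*, 10111*, 11000*, 11001*, 11010*, 11101*, 11110*
[col 1] -0101*, -1001*, -1101*, -1110, 0-101*, 0-110, 01-01*, 011-0, 0110-, 1-000*, 1-001*, 1-101*, 10-01*, 1000-*, 101-1, 11-01*, 11-10, 110-0, 1100-*
[col 2] --101, -1-01, 1--01, 1-00-
Prime implicants: --101, -1-01, -1110, 0-110, 00011, 011-0, 0110-, 1--01, 1-00-, 101-1, 11-10, 110-0
PI chart (minterm → PIs covering it):
  3 | 00011  (sole → essential)
  5 | --101  (sole → essential)
  6 | 0-110  (sole → essential)
  9 | -1-01  (sole → essential)
  12 | 011-0,0110-
  13 | --101,-1-01,0110-
  16 | 1-00-  (sole → essential)
  21 | --101,1--01,101-1
  23 | 101-1  (sole → essential)
  24 | 1-00-,110-0
  25 | -1-01,1--01,1-00-
  30 | -1110,11-10
Essential prime implicants: --101, -1-01, 0-110, 00011, 1-00-, 101-1

YES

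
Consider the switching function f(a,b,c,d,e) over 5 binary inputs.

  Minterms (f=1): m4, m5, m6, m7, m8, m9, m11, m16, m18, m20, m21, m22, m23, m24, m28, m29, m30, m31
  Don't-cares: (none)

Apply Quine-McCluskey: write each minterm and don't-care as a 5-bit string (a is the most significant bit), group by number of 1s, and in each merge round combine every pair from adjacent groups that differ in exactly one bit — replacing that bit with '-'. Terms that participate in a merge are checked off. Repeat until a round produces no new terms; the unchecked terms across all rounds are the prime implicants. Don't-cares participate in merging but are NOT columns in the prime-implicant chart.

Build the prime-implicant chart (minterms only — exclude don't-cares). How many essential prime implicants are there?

4

Round 0: 00100✓ 00101✓ 00110✓ 00111✓ 01000✓ 01001✓ 01011✓ 10000✓ 10010✓ 10100✓ 10101✓ 10110✓ 10111✓ 11000✓ 11100✓ 11101✓ 11110✓ 11111✓
Round 1: -0100✓ -0101✓ -0110✓ -0111✓ -1000 001-0✓ 001-1✓ 0010-✓ 0011-✓ 010-1 0100- 1-000✓ 1-100✓ 1-101✓ 1-110✓ 1-111✓ 10-00✓ 10-10✓ 100-0✓ 101-0✓ 101-1✓ 1010-✓ 1011-✓ 11-00✓ 111-0✓ 111-1✓ 1110-✓ 1111-✓
Round 2: -01-0✓ -01-1✓ -010-✓ -011-✓ 001--✓ 1--00 1-1-0✓ 1-1-1✓ 1-10-✓ 1-11-✓ 10--0 101--✓ 111--✓
Round 3: -01-- 1-1--
PIs = {-01--, -1000, 010-1, 0100-, 1--00, 1-1--, 10--0}
Coverage chart:
  m4: -01-- ←essential
  m5: -01-- ←essential
  m6: -01-- ←essential
  m7: -01-- ←essential
  m8: -1000,0100-
  m9: 010-1,0100-
  m11: 010-1 ←essential
  m16: 1--00,10--0
  m18: 10--0 ←essential
  m20: -01--,1--00,1-1--,10--0
  m21: -01--,1-1--
  m22: -01--,1-1--,10--0
  m23: -01--,1-1--
  m24: -1000,1--00
  m28: 1--00,1-1--
  m29: 1-1-- ←essential
  m30: 1-1-- ←essential
  m31: 1-1-- ←essential
Essential: -01--, 010-1, 1-1--, 10--0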